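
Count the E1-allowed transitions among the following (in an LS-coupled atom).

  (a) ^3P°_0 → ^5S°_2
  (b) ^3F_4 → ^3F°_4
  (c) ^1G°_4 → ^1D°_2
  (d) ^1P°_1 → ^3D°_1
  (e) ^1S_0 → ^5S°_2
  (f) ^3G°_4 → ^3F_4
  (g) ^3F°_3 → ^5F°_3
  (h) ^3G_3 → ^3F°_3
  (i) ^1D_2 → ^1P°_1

(a) forbidden (parity, ΔS, ΔJ fail)
(b) allowed
(c) forbidden (parity, ΔL, ΔJ fail)
(d) forbidden (parity, ΔS fail)
(e) forbidden (ΔS, ΔL, ΔJ fail)
(f) allowed
(g) forbidden (parity, ΔS fail)
(h) allowed
(i) allowed
Total allowed: 4 of 9.

4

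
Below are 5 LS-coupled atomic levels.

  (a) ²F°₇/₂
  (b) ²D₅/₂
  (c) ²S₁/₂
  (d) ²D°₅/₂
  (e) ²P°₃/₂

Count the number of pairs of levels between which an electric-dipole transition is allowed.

4

(a)–(b): allowed.
(a)–(c): forbidden (ΔL, ΔJ).
(a)–(d): forbidden (parity).
(a)–(e): forbidden (parity, ΔL, ΔJ).
(b)–(c): forbidden (parity, ΔL, ΔJ).
(b)–(d): allowed.
(b)–(e): allowed.
(c)–(d): forbidden (ΔL, ΔJ).
(c)–(e): allowed.
(d)–(e): forbidden (parity).
Allowed pairs: 4 of 10.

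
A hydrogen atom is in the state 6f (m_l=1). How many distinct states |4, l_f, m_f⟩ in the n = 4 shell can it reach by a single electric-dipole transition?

E1 requires Δl = ±1, so l_f ∈ {2, 4}; with 0 ≤ l_f ≤ n_f−1 = 3, the allowed l_f values are {2}.
For l_f = 2: m_f ∈ {m_i−1, m_i, m_i+1} ∩ [−2, 2] = {0, 1, 2} → 3 states.
Total: 3.

3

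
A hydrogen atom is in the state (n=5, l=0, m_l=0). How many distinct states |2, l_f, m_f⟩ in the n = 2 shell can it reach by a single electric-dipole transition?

E1 requires Δl = ±1, so l_f ∈ {-1, 1}; with 0 ≤ l_f ≤ n_f−1 = 1, the allowed l_f values are {1}.
For l_f = 1: m_f ∈ {m_i−1, m_i, m_i+1} ∩ [−1, 1] = {-1, 0, 1} → 3 states.
Total: 3.

3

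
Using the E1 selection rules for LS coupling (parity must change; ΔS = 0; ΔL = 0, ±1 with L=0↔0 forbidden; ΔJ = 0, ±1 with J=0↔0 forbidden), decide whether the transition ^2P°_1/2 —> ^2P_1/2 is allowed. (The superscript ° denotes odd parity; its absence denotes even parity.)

allowed

Reading off the term symbols: S 1/2→1/2, L 1→1, J 1/2→1/2, parity odd→even.
ΔS = 0: S: 1/2 → 1/2 — satisfied.
ΔJ = 0, ±1 (not J=0↔0): J: 1/2 → 1/2, ΔJ = +0 — satisfied.
ΔL = 0, ±1 (not L=0↔0): L: 1 → 1, ΔL = +0 — satisfied.
Parity must change: odd → even — satisfied.
All four E1 rules are satisfied.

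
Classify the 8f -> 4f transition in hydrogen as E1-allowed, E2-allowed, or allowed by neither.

E2

Δl = 3 − 3 = +0; l_i + l_f = 6.
E1 (Δl = ±1): not satisfied.
E2 (Δl = 0,±2, l_i+l_f ≥ 2): satisfied.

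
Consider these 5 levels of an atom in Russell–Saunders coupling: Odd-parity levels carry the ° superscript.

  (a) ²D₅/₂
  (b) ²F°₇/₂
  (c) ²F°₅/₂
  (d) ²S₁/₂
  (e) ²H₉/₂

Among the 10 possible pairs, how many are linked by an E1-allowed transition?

2

(a)–(b): allowed.
(a)–(c): allowed.
(a)–(d): forbidden (parity, ΔL, ΔJ).
(a)–(e): forbidden (parity, ΔL, ΔJ).
(b)–(c): forbidden (parity).
(b)–(d): forbidden (ΔL, ΔJ).
(b)–(e): forbidden (ΔL).
(c)–(d): forbidden (ΔL, ΔJ).
(c)–(e): forbidden (ΔL, ΔJ).
(d)–(e): forbidden (parity, ΔL, ΔJ).
Allowed pairs: 2 of 10.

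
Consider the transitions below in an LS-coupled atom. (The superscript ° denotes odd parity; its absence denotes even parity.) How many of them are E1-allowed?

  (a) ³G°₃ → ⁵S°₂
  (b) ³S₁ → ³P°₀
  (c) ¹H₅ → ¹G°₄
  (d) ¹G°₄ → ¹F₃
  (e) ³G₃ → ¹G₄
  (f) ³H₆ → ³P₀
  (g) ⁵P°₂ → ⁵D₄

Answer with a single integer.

3

(a) forbidden (parity, ΔS, ΔL fail)
(b) allowed
(c) allowed
(d) allowed
(e) forbidden (parity, ΔS fail)
(f) forbidden (parity, ΔL, ΔJ fail)
(g) forbidden (ΔJ fails)
Total allowed: 3 of 7.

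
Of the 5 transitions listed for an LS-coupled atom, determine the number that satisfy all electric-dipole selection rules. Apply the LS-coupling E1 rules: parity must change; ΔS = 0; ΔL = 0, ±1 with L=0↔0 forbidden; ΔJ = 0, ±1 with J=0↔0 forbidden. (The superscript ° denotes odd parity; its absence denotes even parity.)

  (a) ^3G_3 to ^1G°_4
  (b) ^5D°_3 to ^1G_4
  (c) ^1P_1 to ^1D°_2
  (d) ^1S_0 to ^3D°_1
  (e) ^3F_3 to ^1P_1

1

(a) forbidden (ΔS fails)
(b) forbidden (ΔS, ΔL fail)
(c) allowed
(d) forbidden (ΔS, ΔL fail)
(e) forbidden (parity, ΔS, ΔL, ΔJ fail)
Total allowed: 1 of 5.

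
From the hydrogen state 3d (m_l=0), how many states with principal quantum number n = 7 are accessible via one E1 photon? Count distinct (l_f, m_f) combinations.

6

E1 requires Δl = ±1, so l_f ∈ {1, 3}; with 0 ≤ l_f ≤ n_f−1 = 6, the allowed l_f values are {1, 3}.
For l_f = 1: m_f ∈ {m_i−1, m_i, m_i+1} ∩ [−1, 1] = {-1, 0, 1} → 3 states.
For l_f = 3: m_f ∈ {m_i−1, m_i, m_i+1} ∩ [−3, 3] = {-1, 0, 1} → 3 states.
Total: 6.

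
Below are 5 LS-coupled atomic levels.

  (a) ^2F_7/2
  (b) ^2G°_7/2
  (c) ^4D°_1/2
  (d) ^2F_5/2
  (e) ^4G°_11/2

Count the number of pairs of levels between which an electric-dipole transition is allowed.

(a)–(b): allowed.
(a)–(c): forbidden (ΔS, ΔJ).
(a)–(d): forbidden (parity).
(a)–(e): forbidden (ΔS, ΔJ).
(b)–(c): forbidden (parity, ΔS, ΔL, ΔJ).
(b)–(d): allowed.
(b)–(e): forbidden (parity, ΔS, ΔJ).
(c)–(d): forbidden (ΔS, ΔJ).
(c)–(e): forbidden (parity, ΔL, ΔJ).
(d)–(e): forbidden (ΔS, ΔJ).
Allowed pairs: 2 of 10.

2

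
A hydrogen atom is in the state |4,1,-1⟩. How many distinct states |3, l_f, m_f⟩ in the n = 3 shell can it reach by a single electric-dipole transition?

4

E1 requires Δl = ±1, so l_f ∈ {0, 2}; with 0 ≤ l_f ≤ n_f−1 = 2, the allowed l_f values are {0, 2}.
For l_f = 0: m_f ∈ {m_i−1, m_i, m_i+1} ∩ [−0, 0] = {0} → 1 state.
For l_f = 2: m_f ∈ {m_i−1, m_i, m_i+1} ∩ [−2, 2] = {-2, -1, 0} → 3 states.
Total: 4.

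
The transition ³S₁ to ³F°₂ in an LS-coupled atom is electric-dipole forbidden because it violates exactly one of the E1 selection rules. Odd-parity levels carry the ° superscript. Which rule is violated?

the ΔL = 0, ±1 rule

Initial level: S=1, L=0, J=1, parity even. Final level: S=1, L=3, J=2, parity odd.
ΔL = 0, ±1 (not L=0↔0): L: 0 → 3, ΔL = +3 — violated.
Parity must change: even → odd — satisfied.
ΔS = 0: S: 1 → 1 — satisfied.
ΔJ = 0, ±1 (not J=0↔0): J: 1 → 2, ΔJ = +1 — satisfied.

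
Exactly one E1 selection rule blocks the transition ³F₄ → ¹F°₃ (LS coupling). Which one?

Initial level: S=1, L=3, J=4, parity even. Final level: S=0, L=3, J=3, parity odd.
Parity must change: even → odd — ok.
ΔS = 0: S: 1 → 0 — fails.
ΔL = 0, ±1 (not L=0↔0): L: 3 → 3, ΔL = +0 — ok.
ΔJ = 0, ±1 (not J=0↔0): J: 4 → 3, ΔJ = -1 — ok.

the ΔS = 0 rule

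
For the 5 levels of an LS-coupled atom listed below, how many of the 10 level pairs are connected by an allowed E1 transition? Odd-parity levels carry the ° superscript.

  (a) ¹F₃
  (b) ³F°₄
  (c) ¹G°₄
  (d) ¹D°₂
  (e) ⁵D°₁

2

(a)–(b): forbidden (ΔS).
(a)–(c): allowed.
(a)–(d): allowed.
(a)–(e): forbidden (ΔS, ΔJ).
(b)–(c): forbidden (parity, ΔS).
(b)–(d): forbidden (parity, ΔS, ΔJ).
(b)–(e): forbidden (parity, ΔS, ΔJ).
(c)–(d): forbidden (parity, ΔL, ΔJ).
(c)–(e): forbidden (parity, ΔS, ΔL, ΔJ).
(d)–(e): forbidden (parity, ΔS).
Allowed pairs: 2 of 10.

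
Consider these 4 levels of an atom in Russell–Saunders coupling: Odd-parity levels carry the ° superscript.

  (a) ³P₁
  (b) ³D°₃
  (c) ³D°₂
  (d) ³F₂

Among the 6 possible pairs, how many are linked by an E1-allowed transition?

3

(a)–(b): forbidden (ΔJ).
(a)–(c): allowed.
(a)–(d): forbidden (parity, ΔL).
(b)–(c): forbidden (parity).
(b)–(d): allowed.
(c)–(d): allowed.
Allowed pairs: 3 of 6.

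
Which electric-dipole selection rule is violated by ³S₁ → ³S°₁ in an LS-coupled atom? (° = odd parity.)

the L=0 ↔ L=0 exclusion

ΔL = 0, ±1 (not L=0↔0): L: 0 → 0, ΔL = +0 — ✗.
ΔJ = 0, ±1 (not J=0↔0): J: 1 → 1, ΔJ = +0 — ✓.
ΔS = 0: S: 1 → 1 — ✓.
Parity must change: even → odd — ✓.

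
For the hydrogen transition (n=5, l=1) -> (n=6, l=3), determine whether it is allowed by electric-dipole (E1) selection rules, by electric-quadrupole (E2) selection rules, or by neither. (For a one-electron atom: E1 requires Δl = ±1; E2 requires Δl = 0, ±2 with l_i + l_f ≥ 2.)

Δl = 3 − 1 = +2; l_i + l_f = 4.
E1 (Δl = ±1): not satisfied.
E2 (Δl = 0,±2, l_i+l_f ≥ 2): satisfied.

E2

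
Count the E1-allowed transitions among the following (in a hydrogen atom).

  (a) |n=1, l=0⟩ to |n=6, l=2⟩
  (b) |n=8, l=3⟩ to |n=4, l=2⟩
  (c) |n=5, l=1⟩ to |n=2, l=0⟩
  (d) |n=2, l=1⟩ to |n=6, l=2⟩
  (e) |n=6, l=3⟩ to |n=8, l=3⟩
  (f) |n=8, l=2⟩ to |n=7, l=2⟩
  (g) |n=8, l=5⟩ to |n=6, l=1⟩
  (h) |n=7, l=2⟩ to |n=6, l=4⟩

3

(a) forbidden — Δl = +2 (E1 requires Δl = ±1)
(b) allowed
(c) allowed
(d) allowed
(e) forbidden — Δl = +0 (E1 requires Δl = ±1)
(f) forbidden — Δl = +0 (E1 requires Δl = ±1)
(g) forbidden — Δl = -4 (E1 requires Δl = ±1)
(h) forbidden — Δl = +2 (E1 requires Δl = ±1)
Total allowed: 3 of 8.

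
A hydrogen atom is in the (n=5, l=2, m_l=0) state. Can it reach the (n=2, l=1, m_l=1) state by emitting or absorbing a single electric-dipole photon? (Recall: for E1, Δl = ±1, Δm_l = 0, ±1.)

Initial l = 2, final l = 1, so Δl = -1. E1 requires Δl = ±1: passes.
m_l: 0 → 1 (Δm_l = +1). |Δm_l| ≤ 1 passes.
All E1 selection rules are satisfied.

allowed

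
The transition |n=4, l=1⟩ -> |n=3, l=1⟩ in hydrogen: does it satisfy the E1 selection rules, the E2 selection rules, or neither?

Δl = 1 − 1 = +0; l_i + l_f = 2.
E1 (Δl = ±1): not satisfied.
E2 (Δl = 0,±2, l_i+l_f ≥ 2): satisfied.

E2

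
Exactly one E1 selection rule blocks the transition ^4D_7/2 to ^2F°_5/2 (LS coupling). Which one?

the ΔS = 0 rule

Initial level: S=3/2, L=2, J=7/2, parity even. Final level: S=1/2, L=3, J=5/2, parity odd.
Parity must change: even → odd — satisfied.
ΔS = 0: S: 3/2 → 1/2 — violated.
ΔL = 0, ±1 (not L=0↔0): L: 2 → 3, ΔL = +1 — satisfied.
ΔJ = 0, ±1 (not J=0↔0): J: 7/2 → 5/2, ΔJ = -1 — satisfied.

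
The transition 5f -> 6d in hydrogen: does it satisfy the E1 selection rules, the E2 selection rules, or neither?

E1

Δl = 2 − 3 = -1; l_i + l_f = 5.
E1 (Δl = ±1): satisfied.
E2 (Δl = 0,±2, l_i+l_f ≥ 2): not satisfied.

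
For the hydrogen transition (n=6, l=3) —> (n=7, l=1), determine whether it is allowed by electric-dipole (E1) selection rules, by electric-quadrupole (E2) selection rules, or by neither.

E2

Δl = 1 − 3 = -2; l_i + l_f = 4.
E1 (Δl = ±1): not satisfied.
E2 (Δl = 0,±2, l_i+l_f ≥ 2): satisfied.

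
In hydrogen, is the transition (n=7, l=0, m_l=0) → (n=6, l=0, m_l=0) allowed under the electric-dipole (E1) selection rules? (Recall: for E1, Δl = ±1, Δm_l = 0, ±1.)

forbidden

Initial l = 0, final l = 0, so Δl = +0. E1 requires Δl = ±1: fails.
m_l: 0 → 0 (Δm_l = +0). |Δm_l| ≤ 1 ok.
The transition is electric-dipole forbidden.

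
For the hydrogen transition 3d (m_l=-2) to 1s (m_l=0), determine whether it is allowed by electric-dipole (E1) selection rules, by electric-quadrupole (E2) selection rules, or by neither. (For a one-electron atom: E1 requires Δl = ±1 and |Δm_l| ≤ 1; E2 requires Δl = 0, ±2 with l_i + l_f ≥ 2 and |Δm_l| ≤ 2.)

E2

Δl = 0 − 2 = -2; l_i + l_f = 2.
Δm_l = +2.
E1 (Δl = ±1, |Δm_l| ≤ 1): not satisfied.
E2 (Δl = 0,±2, l_i+l_f ≥ 2, |Δm_l| ≤ 2): satisfied.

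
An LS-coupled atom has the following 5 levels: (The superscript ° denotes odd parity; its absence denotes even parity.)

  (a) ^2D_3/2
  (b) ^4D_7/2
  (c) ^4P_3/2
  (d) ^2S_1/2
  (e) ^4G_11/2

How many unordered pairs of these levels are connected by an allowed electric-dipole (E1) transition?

(a)–(b): forbidden (parity, ΔS, ΔJ).
(a)–(c): forbidden (parity, ΔS).
(a)–(d): forbidden (parity, ΔL).
(a)–(e): forbidden (parity, ΔS, ΔL, ΔJ).
(b)–(c): forbidden (parity, ΔJ).
(b)–(d): forbidden (parity, ΔS, ΔL, ΔJ).
(b)–(e): forbidden (parity, ΔL, ΔJ).
(c)–(d): forbidden (parity, ΔS).
(c)–(e): forbidden (parity, ΔL, ΔJ).
(d)–(e): forbidden (parity, ΔS, ΔL, ΔJ).
Allowed pairs: 0 of 10.

0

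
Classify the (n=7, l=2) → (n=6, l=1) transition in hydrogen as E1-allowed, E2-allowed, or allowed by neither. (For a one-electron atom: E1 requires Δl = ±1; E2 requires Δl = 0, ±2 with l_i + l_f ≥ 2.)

Δl = 1 − 2 = -1; l_i + l_f = 3.
E1 (Δl = ±1): satisfied.
E2 (Δl = 0,±2, l_i+l_f ≥ 2): not satisfied.

E1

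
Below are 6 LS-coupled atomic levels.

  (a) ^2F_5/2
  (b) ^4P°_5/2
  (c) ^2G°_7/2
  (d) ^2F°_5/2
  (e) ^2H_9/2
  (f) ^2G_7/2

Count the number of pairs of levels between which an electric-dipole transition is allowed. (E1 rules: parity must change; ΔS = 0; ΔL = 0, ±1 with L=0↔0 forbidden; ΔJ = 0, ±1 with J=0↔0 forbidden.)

(a)–(b): forbidden (ΔS, ΔL).
(a)–(c): allowed.
(a)–(d): allowed.
(a)–(e): forbidden (parity, ΔL, ΔJ).
(a)–(f): forbidden (parity).
(b)–(c): forbidden (parity, ΔS, ΔL).
(b)–(d): forbidden (parity, ΔS, ΔL).
(b)–(e): forbidden (ΔS, ΔL, ΔJ).
(b)–(f): forbidden (ΔS, ΔL).
(c)–(d): forbidden (parity).
(c)–(e): allowed.
(c)–(f): allowed.
(d)–(e): forbidden (ΔL, ΔJ).
(d)–(f): allowed.
(e)–(f): forbidden (parity).
Allowed pairs: 5 of 15.

5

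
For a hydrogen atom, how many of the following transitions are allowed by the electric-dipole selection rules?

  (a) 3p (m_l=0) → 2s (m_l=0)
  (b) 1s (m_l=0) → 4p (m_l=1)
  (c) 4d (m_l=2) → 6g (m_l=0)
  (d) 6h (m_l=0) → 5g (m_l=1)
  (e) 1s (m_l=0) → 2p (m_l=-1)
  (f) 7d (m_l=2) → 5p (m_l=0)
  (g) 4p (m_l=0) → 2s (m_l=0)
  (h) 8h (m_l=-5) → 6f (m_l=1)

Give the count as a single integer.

5

(a) allowed
(b) allowed
(c) forbidden — Δl = +2 (E1 requires Δl = ±1); Δm_l = -2 (E1 requires Δm_l = 0, ±1)
(d) allowed
(e) allowed
(f) forbidden — Δm_l = -2 (E1 requires Δm_l = 0, ±1)
(g) allowed
(h) forbidden — Δl = -2 (E1 requires Δl = ±1); Δm_l = +6 (E1 requires Δm_l = 0, ±1)
Total allowed: 5 of 8.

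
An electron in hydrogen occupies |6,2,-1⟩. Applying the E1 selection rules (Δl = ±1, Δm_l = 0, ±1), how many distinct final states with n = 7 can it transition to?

E1 requires Δl = ±1, so l_f ∈ {1, 3}; with 0 ≤ l_f ≤ n_f−1 = 6, the allowed l_f values are {1, 3}.
For l_f = 1: m_f ∈ {m_i−1, m_i, m_i+1} ∩ [−1, 1] = {-1, 0} → 2 states.
For l_f = 3: m_f ∈ {m_i−1, m_i, m_i+1} ∩ [−3, 3] = {-2, -1, 0} → 3 states.
Total: 5.

5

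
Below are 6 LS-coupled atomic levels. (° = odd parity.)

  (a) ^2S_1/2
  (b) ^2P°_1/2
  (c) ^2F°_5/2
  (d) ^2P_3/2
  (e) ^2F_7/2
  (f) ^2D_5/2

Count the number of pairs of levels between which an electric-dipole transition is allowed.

4

(a)–(b): allowed.
(a)–(c): forbidden (ΔL, ΔJ).
(a)–(d): forbidden (parity).
(a)–(e): forbidden (parity, ΔL, ΔJ).
(a)–(f): forbidden (parity, ΔL, ΔJ).
(b)–(c): forbidden (parity, ΔL, ΔJ).
(b)–(d): allowed.
(b)–(e): forbidden (ΔL, ΔJ).
(b)–(f): forbidden (ΔJ).
(c)–(d): forbidden (ΔL).
(c)–(e): allowed.
(c)–(f): allowed.
(d)–(e): forbidden (parity, ΔL, ΔJ).
(d)–(f): forbidden (parity).
(e)–(f): forbidden (parity).
Allowed pairs: 4 of 15.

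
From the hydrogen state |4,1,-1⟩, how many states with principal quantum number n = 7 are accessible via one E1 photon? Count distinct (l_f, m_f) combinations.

4

E1 requires Δl = ±1, so l_f ∈ {0, 2}; with 0 ≤ l_f ≤ n_f−1 = 6, the allowed l_f values are {0, 2}.
For l_f = 0: m_f ∈ {m_i−1, m_i, m_i+1} ∩ [−0, 0] = {0} → 1 state.
For l_f = 2: m_f ∈ {m_i−1, m_i, m_i+1} ∩ [−2, 2] = {-2, -1, 0} → 3 states.
Total: 4.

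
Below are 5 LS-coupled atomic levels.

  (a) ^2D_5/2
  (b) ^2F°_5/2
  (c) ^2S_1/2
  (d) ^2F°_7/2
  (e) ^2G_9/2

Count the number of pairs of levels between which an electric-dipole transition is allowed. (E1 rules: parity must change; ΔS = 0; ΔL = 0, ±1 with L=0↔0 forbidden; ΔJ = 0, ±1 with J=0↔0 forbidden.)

(a)–(b): allowed.
(a)–(c): forbidden (parity, ΔL, ΔJ).
(a)–(d): allowed.
(a)–(e): forbidden (parity, ΔL, ΔJ).
(b)–(c): forbidden (ΔL, ΔJ).
(b)–(d): forbidden (parity).
(b)–(e): forbidden (ΔJ).
(c)–(d): forbidden (ΔL, ΔJ).
(c)–(e): forbidden (parity, ΔL, ΔJ).
(d)–(e): allowed.
Allowed pairs: 3 of 10.

3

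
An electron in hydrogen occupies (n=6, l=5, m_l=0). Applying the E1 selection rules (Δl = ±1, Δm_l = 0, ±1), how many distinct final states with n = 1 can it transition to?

E1 requires l_f ∈ {4, 6}, but neither lies in [0, 0], so no final state is reachable.
Total: 0.

0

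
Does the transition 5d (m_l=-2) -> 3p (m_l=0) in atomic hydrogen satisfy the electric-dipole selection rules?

forbidden

l: 2 → 1 (Δl = -1). Δl = ±1 satisfied.
Δm_l = 0 − (-2) = +2. E1 requires Δm_l = 0, ±1: violated.
The transition is electric-dipole forbidden.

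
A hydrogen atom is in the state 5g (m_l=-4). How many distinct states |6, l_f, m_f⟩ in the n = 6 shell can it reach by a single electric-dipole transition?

4

E1 requires Δl = ±1, so l_f ∈ {3, 5}; with 0 ≤ l_f ≤ n_f−1 = 5, the allowed l_f values are {3, 5}.
For l_f = 3: m_f ∈ {m_i−1, m_i, m_i+1} ∩ [−3, 3] = {-3} → 1 state.
For l_f = 5: m_f ∈ {m_i−1, m_i, m_i+1} ∩ [−5, 5] = {-5, -4, -3} → 3 states.
Total: 4.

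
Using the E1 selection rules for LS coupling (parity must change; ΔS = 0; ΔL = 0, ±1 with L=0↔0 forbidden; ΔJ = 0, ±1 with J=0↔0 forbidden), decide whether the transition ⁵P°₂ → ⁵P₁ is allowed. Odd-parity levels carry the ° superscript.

allowed

Initial level: S=2, L=1, J=2, parity odd. Final level: S=2, L=1, J=1, parity even.
Parity must change: odd → even — passes.
ΔS = 0: S: 2 → 2 — passes.
ΔL = 0, ±1 (not L=0↔0): L: 1 → 1, ΔL = +0 — passes.
ΔJ = 0, ±1 (not J=0↔0): J: 2 → 1, ΔJ = -1 — passes.
All four E1 rules are satisfied.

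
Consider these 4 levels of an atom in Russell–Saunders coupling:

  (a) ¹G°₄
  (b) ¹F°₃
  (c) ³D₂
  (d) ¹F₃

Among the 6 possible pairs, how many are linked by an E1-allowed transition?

(a)–(b): forbidden (parity).
(a)–(c): forbidden (ΔS, ΔL, ΔJ).
(a)–(d): allowed.
(b)–(c): forbidden (ΔS).
(b)–(d): allowed.
(c)–(d): forbidden (parity, ΔS).
Allowed pairs: 2 of 6.

2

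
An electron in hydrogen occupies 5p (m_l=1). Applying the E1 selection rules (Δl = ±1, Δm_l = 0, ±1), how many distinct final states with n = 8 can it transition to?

4

E1 requires Δl = ±1, so l_f ∈ {0, 2}; with 0 ≤ l_f ≤ n_f−1 = 7, the allowed l_f values are {0, 2}.
For l_f = 0: m_f ∈ {m_i−1, m_i, m_i+1} ∩ [−0, 0] = {0} → 1 state.
For l_f = 2: m_f ∈ {m_i−1, m_i, m_i+1} ∩ [−2, 2] = {0, 1, 2} → 3 states.
Total: 4.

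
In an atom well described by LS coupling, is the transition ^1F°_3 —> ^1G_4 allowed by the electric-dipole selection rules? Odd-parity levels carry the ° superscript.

allowed

Reading off the term symbols: S 0→0, L 3→4, J 3→4, parity odd→even.
Parity must change: odd → even — ✓.
ΔS = 0: S: 0 → 0 — ✓.
ΔL = 0, ±1 (not L=0↔0): L: 3 → 4, ΔL = +1 — ✓.
ΔJ = 0, ±1 (not J=0↔0): J: 3 → 4, ΔJ = +1 — ✓.
All four E1 rules are satisfied.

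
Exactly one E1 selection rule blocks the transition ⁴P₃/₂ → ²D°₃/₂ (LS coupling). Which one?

the ΔS = 0 rule

ΔS = 0: S: 3/2 → 1/2 — violated.
ΔJ = 0, ±1 (not J=0↔0): J: 3/2 → 3/2, ΔJ = +0 — satisfied.
ΔL = 0, ±1 (not L=0↔0): L: 1 → 2, ΔL = +1 — satisfied.
Parity must change: even → odd — satisfied.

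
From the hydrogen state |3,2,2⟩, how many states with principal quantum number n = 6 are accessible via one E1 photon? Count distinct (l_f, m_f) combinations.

4

E1 requires Δl = ±1, so l_f ∈ {1, 3}; with 0 ≤ l_f ≤ n_f−1 = 5, the allowed l_f values are {1, 3}.
For l_f = 1: m_f ∈ {m_i−1, m_i, m_i+1} ∩ [−1, 1] = {1} → 1 state.
For l_f = 3: m_f ∈ {m_i−1, m_i, m_i+1} ∩ [−3, 3] = {1, 2, 3} → 3 states.
Total: 4.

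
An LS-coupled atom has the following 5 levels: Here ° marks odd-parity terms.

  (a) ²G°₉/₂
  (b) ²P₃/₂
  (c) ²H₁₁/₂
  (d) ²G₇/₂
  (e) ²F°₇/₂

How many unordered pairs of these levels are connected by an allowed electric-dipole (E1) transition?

(a)–(b): forbidden (ΔL, ΔJ).
(a)–(c): allowed.
(a)–(d): allowed.
(a)–(e): forbidden (parity).
(b)–(c): forbidden (parity, ΔL, ΔJ).
(b)–(d): forbidden (parity, ΔL, ΔJ).
(b)–(e): forbidden (ΔL, ΔJ).
(c)–(d): forbidden (parity, ΔJ).
(c)–(e): forbidden (ΔL, ΔJ).
(d)–(e): allowed.
Allowed pairs: 3 of 10.

3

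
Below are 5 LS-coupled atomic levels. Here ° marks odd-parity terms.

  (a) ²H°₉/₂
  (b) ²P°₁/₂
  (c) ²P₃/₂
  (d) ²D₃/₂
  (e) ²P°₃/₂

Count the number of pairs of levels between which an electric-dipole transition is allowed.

4

(a)–(b): forbidden (parity, ΔL, ΔJ).
(a)–(c): forbidden (ΔL, ΔJ).
(a)–(d): forbidden (ΔL, ΔJ).
(a)–(e): forbidden (parity, ΔL, ΔJ).
(b)–(c): allowed.
(b)–(d): allowed.
(b)–(e): forbidden (parity).
(c)–(d): forbidden (parity).
(c)–(e): allowed.
(d)–(e): allowed.
Allowed pairs: 4 of 10.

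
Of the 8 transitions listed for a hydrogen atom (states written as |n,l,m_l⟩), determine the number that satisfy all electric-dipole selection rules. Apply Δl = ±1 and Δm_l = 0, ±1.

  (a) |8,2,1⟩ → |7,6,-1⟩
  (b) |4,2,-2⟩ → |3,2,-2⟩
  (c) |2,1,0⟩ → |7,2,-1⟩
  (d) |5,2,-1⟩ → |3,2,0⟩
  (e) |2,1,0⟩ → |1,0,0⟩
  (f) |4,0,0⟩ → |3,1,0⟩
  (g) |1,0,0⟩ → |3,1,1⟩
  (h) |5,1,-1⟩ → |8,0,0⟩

5

(a) forbidden — Δl = +4 (E1 requires Δl = ±1); Δm_l = -2 (E1 requires Δm_l = 0, ±1)
(b) forbidden — Δl = +0 (E1 requires Δl = ±1)
(c) allowed
(d) forbidden — Δl = +0 (E1 requires Δl = ±1)
(e) allowed
(f) allowed
(g) allowed
(h) allowed
Total allowed: 5 of 8.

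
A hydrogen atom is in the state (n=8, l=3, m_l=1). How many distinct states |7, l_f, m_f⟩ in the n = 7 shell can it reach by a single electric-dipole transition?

6

E1 requires Δl = ±1, so l_f ∈ {2, 4}; with 0 ≤ l_f ≤ n_f−1 = 6, the allowed l_f values are {2, 4}.
For l_f = 2: m_f ∈ {m_i−1, m_i, m_i+1} ∩ [−2, 2] = {0, 1, 2} → 3 states.
For l_f = 4: m_f ∈ {m_i−1, m_i, m_i+1} ∩ [−4, 4] = {0, 1, 2} → 3 states.
Total: 6.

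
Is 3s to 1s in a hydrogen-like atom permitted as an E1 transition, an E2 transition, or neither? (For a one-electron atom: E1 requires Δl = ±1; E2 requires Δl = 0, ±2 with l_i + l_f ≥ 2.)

Δl = 0 − 0 = +0; l_i + l_f = 0.
E1 (Δl = ±1): not satisfied.
E2 (Δl = 0,±2, l_i+l_f ≥ 2): not satisfied.

neither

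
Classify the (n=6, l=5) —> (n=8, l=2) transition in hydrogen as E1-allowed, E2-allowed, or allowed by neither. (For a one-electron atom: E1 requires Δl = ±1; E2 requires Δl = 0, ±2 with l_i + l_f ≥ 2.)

Δl = 2 − 5 = -3; l_i + l_f = 7.
E1 (Δl = ±1): not satisfied.
E2 (Δl = 0,±2, l_i+l_f ≥ 2): not satisfied.

neither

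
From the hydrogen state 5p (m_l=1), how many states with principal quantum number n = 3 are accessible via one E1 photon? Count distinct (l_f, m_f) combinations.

E1 requires Δl = ±1, so l_f ∈ {0, 2}; with 0 ≤ l_f ≤ n_f−1 = 2, the allowed l_f values are {0, 2}.
For l_f = 0: m_f ∈ {m_i−1, m_i, m_i+1} ∩ [−0, 0] = {0} → 1 state.
For l_f = 2: m_f ∈ {m_i−1, m_i, m_i+1} ∩ [−2, 2] = {0, 1, 2} → 3 states.
Total: 4.

4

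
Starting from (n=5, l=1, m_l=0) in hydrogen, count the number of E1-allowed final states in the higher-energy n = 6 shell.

4

E1 requires Δl = ±1, so l_f ∈ {0, 2}; with 0 ≤ l_f ≤ n_f−1 = 5, the allowed l_f values are {0, 2}.
For l_f = 0: m_f ∈ {m_i−1, m_i, m_i+1} ∩ [−0, 0] = {0} → 1 state.
For l_f = 2: m_f ∈ {m_i−1, m_i, m_i+1} ∩ [−2, 2] = {-1, 0, 1} → 3 states.
Total: 4.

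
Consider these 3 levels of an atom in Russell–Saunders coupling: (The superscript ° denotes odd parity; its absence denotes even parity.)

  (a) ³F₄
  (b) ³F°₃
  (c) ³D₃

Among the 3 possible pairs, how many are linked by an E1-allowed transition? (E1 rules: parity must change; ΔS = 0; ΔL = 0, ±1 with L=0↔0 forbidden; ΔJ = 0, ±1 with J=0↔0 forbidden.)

(a)–(b): allowed.
(a)–(c): forbidden (parity).
(b)–(c): allowed.
Allowed pairs: 2 of 3.

2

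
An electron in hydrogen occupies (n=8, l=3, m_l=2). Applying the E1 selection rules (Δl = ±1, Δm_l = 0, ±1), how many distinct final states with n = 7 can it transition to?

5

E1 requires Δl = ±1, so l_f ∈ {2, 4}; with 0 ≤ l_f ≤ n_f−1 = 6, the allowed l_f values are {2, 4}.
For l_f = 2: m_f ∈ {m_i−1, m_i, m_i+1} ∩ [−2, 2] = {1, 2} → 2 states.
For l_f = 4: m_f ∈ {m_i−1, m_i, m_i+1} ∩ [−4, 4] = {1, 2, 3} → 3 states.
Total: 5.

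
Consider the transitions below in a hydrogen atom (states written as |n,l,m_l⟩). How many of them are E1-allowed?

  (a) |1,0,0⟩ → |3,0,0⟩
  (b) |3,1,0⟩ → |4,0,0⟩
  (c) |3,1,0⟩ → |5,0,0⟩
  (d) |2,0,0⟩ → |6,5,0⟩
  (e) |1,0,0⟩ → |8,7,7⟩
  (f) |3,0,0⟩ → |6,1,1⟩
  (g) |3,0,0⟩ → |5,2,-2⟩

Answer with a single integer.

(a) forbidden — Δl = +0 (E1 requires Δl = ±1)
(b) allowed
(c) allowed
(d) forbidden — Δl = +5 (E1 requires Δl = ±1)
(e) forbidden — Δl = +7 (E1 requires Δl = ±1); Δm_l = +7 (E1 requires Δm_l = 0, ±1)
(f) allowed
(g) forbidden — Δl = +2 (E1 requires Δl = ±1); Δm_l = -2 (E1 requires Δm_l = 0, ±1)
Total allowed: 3 of 7.

3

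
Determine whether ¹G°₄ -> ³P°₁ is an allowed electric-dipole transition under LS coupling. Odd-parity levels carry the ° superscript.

Reading off the term symbols: S 0→1, L 4→1, J 4→1, parity odd→odd.
Parity must change: odd → odd — fails.
ΔS = 0: S: 0 → 1 — fails.
ΔL = 0, ±1 (not L=0↔0): L: 4 → 1, ΔL = -3 — fails.
ΔJ = 0, ±1 (not J=0↔0): J: 4 → 1, ΔJ = -3 — fails.
Rule(s) violated: parity, ΔS, ΔL, ΔJ.

forbidden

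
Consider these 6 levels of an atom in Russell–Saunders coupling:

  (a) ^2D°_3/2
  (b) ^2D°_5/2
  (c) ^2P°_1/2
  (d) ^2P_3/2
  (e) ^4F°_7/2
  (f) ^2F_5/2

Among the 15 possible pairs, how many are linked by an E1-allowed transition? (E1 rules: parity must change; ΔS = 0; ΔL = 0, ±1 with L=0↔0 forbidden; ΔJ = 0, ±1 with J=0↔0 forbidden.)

5

(a)–(b): forbidden (parity).
(a)–(c): forbidden (parity).
(a)–(d): allowed.
(a)–(e): forbidden (parity, ΔS, ΔJ).
(a)–(f): allowed.
(b)–(c): forbidden (parity, ΔJ).
(b)–(d): allowed.
(b)–(e): forbidden (parity, ΔS).
(b)–(f): allowed.
(c)–(d): allowed.
(c)–(e): forbidden (parity, ΔS, ΔL, ΔJ).
(c)–(f): forbidden (ΔL, ΔJ).
(d)–(e): forbidden (ΔS, ΔL, ΔJ).
(d)–(f): forbidden (parity, ΔL).
(e)–(f): forbidden (ΔS).
Allowed pairs: 5 of 15.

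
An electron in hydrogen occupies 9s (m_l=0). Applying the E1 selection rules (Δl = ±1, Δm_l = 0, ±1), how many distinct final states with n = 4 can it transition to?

E1 requires Δl = ±1, so l_f ∈ {-1, 1}; with 0 ≤ l_f ≤ n_f−1 = 3, the allowed l_f values are {1}.
For l_f = 1: m_f ∈ {m_i−1, m_i, m_i+1} ∩ [−1, 1] = {-1, 0, 1} → 3 states.
Total: 3.

3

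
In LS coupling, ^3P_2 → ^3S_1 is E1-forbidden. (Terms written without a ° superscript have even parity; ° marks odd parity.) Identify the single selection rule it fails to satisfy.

Parity must change: even → even — fails.
ΔS = 0: S: 1 → 1 — ok.
ΔL = 0, ±1 (not L=0↔0): L: 1 → 0, ΔL = -1 — ok.
ΔJ = 0, ±1 (not J=0↔0): J: 2 → 1, ΔJ = -1 — ok.

parity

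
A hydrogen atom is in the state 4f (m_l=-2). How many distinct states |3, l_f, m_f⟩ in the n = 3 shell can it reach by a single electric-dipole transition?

2

E1 requires Δl = ±1, so l_f ∈ {2, 4}; with 0 ≤ l_f ≤ n_f−1 = 2, the allowed l_f values are {2}.
For l_f = 2: m_f ∈ {m_i−1, m_i, m_i+1} ∩ [−2, 2] = {-2, -1} → 2 states.
Total: 2.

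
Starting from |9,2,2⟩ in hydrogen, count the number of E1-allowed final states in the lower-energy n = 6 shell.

4

E1 requires Δl = ±1, so l_f ∈ {1, 3}; with 0 ≤ l_f ≤ n_f−1 = 5, the allowed l_f values are {1, 3}.
For l_f = 1: m_f ∈ {m_i−1, m_i, m_i+1} ∩ [−1, 1] = {1} → 1 state.
For l_f = 3: m_f ∈ {m_i−1, m_i, m_i+1} ∩ [−3, 3] = {1, 2, 3} → 3 states.
Total: 4.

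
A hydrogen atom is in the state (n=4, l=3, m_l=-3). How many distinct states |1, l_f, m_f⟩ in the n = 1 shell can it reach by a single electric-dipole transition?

0

E1 requires l_f ∈ {2, 4}, but neither lies in [0, 0], so no final state is reachable.
Total: 0.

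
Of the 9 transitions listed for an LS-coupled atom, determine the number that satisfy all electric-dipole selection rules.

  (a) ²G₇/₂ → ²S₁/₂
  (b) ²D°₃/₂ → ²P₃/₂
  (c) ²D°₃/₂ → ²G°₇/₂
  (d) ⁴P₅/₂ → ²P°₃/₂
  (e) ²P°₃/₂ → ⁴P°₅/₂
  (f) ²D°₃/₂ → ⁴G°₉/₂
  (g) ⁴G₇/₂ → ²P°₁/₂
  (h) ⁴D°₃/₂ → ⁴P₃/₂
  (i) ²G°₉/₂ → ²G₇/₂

3

(a) forbidden (parity, ΔL, ΔJ fail)
(b) allowed
(c) forbidden (parity, ΔL, ΔJ fail)
(d) forbidden (ΔS fails)
(e) forbidden (parity, ΔS fail)
(f) forbidden (parity, ΔS, ΔL, ΔJ fail)
(g) forbidden (ΔS, ΔL, ΔJ fail)
(h) allowed
(i) allowed
Total allowed: 3 of 9.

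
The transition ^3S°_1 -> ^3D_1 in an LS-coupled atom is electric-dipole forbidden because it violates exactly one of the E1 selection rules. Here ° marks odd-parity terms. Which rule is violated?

the ΔL = 0, ±1 rule

Parity must change: odd → even — ok.
ΔS = 0: S: 1 → 1 — ok.
ΔL = 0, ±1 (not L=0↔0): L: 0 → 2, ΔL = +2 — fails.
ΔJ = 0, ±1 (not J=0↔0): J: 1 → 1, ΔJ = +0 — ok.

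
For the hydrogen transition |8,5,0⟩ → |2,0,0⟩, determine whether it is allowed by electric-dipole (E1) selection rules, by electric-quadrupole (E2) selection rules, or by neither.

neither

Δl = 0 − 5 = -5; l_i + l_f = 5.
Δm_l = +0.
E1 (Δl = ±1, |Δm_l| ≤ 1): not satisfied.
E2 (Δl = 0,±2, l_i+l_f ≥ 2, |Δm_l| ≤ 2): not satisfied.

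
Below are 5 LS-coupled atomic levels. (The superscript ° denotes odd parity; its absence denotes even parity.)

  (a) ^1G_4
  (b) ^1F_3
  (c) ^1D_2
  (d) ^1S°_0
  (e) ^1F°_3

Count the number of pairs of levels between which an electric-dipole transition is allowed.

3

(a)–(b): forbidden (parity).
(a)–(c): forbidden (parity, ΔL, ΔJ).
(a)–(d): forbidden (ΔL, ΔJ).
(a)–(e): allowed.
(b)–(c): forbidden (parity).
(b)–(d): forbidden (ΔL, ΔJ).
(b)–(e): allowed.
(c)–(d): forbidden (ΔL, ΔJ).
(c)–(e): allowed.
(d)–(e): forbidden (parity, ΔL, ΔJ).
Allowed pairs: 3 of 10.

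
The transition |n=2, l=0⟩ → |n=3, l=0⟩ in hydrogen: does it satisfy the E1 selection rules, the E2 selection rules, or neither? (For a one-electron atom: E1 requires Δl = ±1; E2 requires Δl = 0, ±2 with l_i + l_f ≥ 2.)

neither

Δl = 0 − 0 = +0; l_i + l_f = 0.
E1 (Δl = ±1): not satisfied.
E2 (Δl = 0,±2, l_i+l_f ≥ 2): not satisfied.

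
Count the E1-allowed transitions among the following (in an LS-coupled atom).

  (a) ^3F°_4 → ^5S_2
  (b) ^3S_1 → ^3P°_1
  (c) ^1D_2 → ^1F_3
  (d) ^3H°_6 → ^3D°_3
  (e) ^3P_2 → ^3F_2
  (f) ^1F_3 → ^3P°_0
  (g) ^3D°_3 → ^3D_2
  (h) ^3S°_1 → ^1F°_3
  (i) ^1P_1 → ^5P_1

(a) forbidden (ΔS, ΔL, ΔJ fail)
(b) allowed
(c) forbidden (parity fails)
(d) forbidden (parity, ΔL, ΔJ fail)
(e) forbidden (parity, ΔL fail)
(f) forbidden (ΔS, ΔL, ΔJ fail)
(g) allowed
(h) forbidden (parity, ΔS, ΔL, ΔJ fail)
(i) forbidden (parity, ΔS fail)
Total allowed: 2 of 9.

2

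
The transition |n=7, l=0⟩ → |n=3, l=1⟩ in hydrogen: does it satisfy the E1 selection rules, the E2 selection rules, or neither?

Δl = 1 − 0 = +1; l_i + l_f = 1.
E1 (Δl = ±1): satisfied.
E2 (Δl = 0,±2, l_i+l_f ≥ 2): not satisfied.

E1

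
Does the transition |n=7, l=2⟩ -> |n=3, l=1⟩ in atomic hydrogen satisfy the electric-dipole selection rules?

l: 2 → 1 (Δl = -1). Δl = ±1 passes.
All E1 selection rules are satisfied.

allowed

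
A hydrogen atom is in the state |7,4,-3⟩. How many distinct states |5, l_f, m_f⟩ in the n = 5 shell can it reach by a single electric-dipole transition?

2

E1 requires Δl = ±1, so l_f ∈ {3, 5}; with 0 ≤ l_f ≤ n_f−1 = 4, the allowed l_f values are {3}.
For l_f = 3: m_f ∈ {m_i−1, m_i, m_i+1} ∩ [−3, 3] = {-3, -2} → 2 states.
Total: 2.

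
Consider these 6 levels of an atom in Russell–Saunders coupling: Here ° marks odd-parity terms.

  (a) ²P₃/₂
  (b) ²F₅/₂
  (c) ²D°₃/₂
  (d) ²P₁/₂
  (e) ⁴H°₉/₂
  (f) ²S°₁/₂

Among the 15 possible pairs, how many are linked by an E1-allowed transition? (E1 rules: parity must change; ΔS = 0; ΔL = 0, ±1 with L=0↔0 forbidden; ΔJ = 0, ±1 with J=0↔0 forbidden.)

(a)–(b): forbidden (parity, ΔL).
(a)–(c): allowed.
(a)–(d): forbidden (parity).
(a)–(e): forbidden (ΔS, ΔL, ΔJ).
(a)–(f): allowed.
(b)–(c): allowed.
(b)–(d): forbidden (parity, ΔL, ΔJ).
(b)–(e): forbidden (ΔS, ΔL, ΔJ).
(b)–(f): forbidden (ΔL, ΔJ).
(c)–(d): allowed.
(c)–(e): forbidden (parity, ΔS, ΔL, ΔJ).
(c)–(f): forbidden (parity, ΔL).
(d)–(e): forbidden (ΔS, ΔL, ΔJ).
(d)–(f): allowed.
(e)–(f): forbidden (parity, ΔS, ΔL, ΔJ).
Allowed pairs: 5 of 15.

5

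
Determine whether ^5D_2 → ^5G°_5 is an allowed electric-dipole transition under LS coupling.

forbidden

Reading off the term symbols: S 2→2, L 2→4, J 2→5, parity even→odd.
Parity must change: even → odd — passes.
ΔS = 0: S: 2 → 2 — passes.
ΔL = 0, ±1 (not L=0↔0): L: 2 → 4, ΔL = +2 — fails.
ΔJ = 0, ±1 (not J=0↔0): J: 2 → 5, ΔJ = +3 — fails.
Rule(s) violated: ΔL, ΔJ.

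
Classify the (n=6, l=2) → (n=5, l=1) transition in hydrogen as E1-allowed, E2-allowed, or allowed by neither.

E1

Δl = 1 − 2 = -1; l_i + l_f = 3.
E1 (Δl = ±1): satisfied.
E2 (Δl = 0,±2, l_i+l_f ≥ 2): not satisfied.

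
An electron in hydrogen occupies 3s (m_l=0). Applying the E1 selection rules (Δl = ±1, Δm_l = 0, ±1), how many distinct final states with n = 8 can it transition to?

3

E1 requires Δl = ±1, so l_f ∈ {-1, 1}; with 0 ≤ l_f ≤ n_f−1 = 7, the allowed l_f values are {1}.
For l_f = 1: m_f ∈ {m_i−1, m_i, m_i+1} ∩ [−1, 1] = {-1, 0, 1} → 3 states.
Total: 3.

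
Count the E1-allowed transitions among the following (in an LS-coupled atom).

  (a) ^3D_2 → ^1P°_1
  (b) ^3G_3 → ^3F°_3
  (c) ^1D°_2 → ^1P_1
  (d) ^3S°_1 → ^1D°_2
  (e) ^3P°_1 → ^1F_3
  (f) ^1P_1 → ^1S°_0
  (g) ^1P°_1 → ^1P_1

4

(a) forbidden (ΔS fails)
(b) allowed
(c) allowed
(d) forbidden (parity, ΔS, ΔL fail)
(e) forbidden (ΔS, ΔL, ΔJ fail)
(f) allowed
(g) allowed
Total allowed: 4 of 7.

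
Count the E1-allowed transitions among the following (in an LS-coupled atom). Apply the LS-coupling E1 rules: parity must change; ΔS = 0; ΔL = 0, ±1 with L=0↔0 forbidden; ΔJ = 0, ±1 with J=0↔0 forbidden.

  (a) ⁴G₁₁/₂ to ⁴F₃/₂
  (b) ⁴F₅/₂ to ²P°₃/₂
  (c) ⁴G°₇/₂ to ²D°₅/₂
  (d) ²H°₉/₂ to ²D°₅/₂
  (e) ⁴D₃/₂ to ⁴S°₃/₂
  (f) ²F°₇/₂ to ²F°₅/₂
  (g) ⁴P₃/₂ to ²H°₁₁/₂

(a) forbidden (parity, ΔJ fail)
(b) forbidden (ΔS, ΔL fail)
(c) forbidden (parity, ΔS, ΔL fail)
(d) forbidden (parity, ΔL, ΔJ fail)
(e) forbidden (ΔL fails)
(f) forbidden (parity fails)
(g) forbidden (ΔS, ΔL, ΔJ fail)
Total allowed: 0 of 7.

0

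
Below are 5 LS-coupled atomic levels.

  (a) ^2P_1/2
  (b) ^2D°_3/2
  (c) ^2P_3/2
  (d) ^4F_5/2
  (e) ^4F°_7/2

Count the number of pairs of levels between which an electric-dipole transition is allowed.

3

(a)–(b): allowed.
(a)–(c): forbidden (parity).
(a)–(d): forbidden (parity, ΔS, ΔL, ΔJ).
(a)–(e): forbidden (ΔS, ΔL, ΔJ).
(b)–(c): allowed.
(b)–(d): forbidden (ΔS).
(b)–(e): forbidden (parity, ΔS, ΔJ).
(c)–(d): forbidden (parity, ΔS, ΔL).
(c)–(e): forbidden (ΔS, ΔL, ΔJ).
(d)–(e): allowed.
Allowed pairs: 3 of 10.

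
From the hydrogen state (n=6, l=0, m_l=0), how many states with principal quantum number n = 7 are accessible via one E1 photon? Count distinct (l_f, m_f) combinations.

3

E1 requires Δl = ±1, so l_f ∈ {-1, 1}; with 0 ≤ l_f ≤ n_f−1 = 6, the allowed l_f values are {1}.
For l_f = 1: m_f ∈ {m_i−1, m_i, m_i+1} ∩ [−1, 1] = {-1, 0, 1} → 3 states.
Total: 3.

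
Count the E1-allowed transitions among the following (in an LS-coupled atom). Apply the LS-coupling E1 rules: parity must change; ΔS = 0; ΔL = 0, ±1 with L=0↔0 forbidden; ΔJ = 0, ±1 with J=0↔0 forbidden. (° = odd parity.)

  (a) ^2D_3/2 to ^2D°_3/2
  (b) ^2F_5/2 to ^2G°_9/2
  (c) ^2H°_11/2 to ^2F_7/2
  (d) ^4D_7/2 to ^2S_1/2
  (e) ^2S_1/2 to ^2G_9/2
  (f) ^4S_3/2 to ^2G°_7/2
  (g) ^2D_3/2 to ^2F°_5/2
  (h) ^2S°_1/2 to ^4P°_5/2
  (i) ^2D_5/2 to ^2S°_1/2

2

(a) allowed
(b) forbidden (ΔJ fails)
(c) forbidden (ΔL, ΔJ fail)
(d) forbidden (parity, ΔS, ΔL, ΔJ fail)
(e) forbidden (parity, ΔL, ΔJ fail)
(f) forbidden (ΔS, ΔL, ΔJ fail)
(g) allowed
(h) forbidden (parity, ΔS, ΔJ fail)
(i) forbidden (ΔL, ΔJ fail)
Total allowed: 2 of 9.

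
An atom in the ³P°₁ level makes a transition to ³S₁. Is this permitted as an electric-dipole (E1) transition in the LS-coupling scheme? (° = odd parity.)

Reading off the term symbols: S 1→1, L 1→0, J 1→1, parity odd→even.
Parity must change: odd → even — satisfied.
ΔS = 0: S: 1 → 1 — satisfied.
ΔL = 0, ±1 (not L=0↔0): L: 1 → 0, ΔL = -1 — satisfied.
ΔJ = 0, ±1 (not J=0↔0): J: 1 → 1, ΔJ = +0 — satisfied.
All four E1 rules are satisfied.

allowed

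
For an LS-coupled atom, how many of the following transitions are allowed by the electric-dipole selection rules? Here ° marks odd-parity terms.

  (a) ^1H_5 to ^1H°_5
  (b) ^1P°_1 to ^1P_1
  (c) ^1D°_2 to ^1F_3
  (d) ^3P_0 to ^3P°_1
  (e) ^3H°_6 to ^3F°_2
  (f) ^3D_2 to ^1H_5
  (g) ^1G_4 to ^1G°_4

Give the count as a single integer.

(a) allowed
(b) allowed
(c) allowed
(d) allowed
(e) forbidden (parity, ΔL, ΔJ fail)
(f) forbidden (parity, ΔS, ΔL, ΔJ fail)
(g) allowed
Total allowed: 5 of 7.

5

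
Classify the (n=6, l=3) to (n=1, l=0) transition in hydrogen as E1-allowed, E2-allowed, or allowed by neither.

Δl = 0 − 3 = -3; l_i + l_f = 3.
E1 (Δl = ±1): not satisfied.
E2 (Δl = 0,±2, l_i+l_f ≥ 2): not satisfied.

neither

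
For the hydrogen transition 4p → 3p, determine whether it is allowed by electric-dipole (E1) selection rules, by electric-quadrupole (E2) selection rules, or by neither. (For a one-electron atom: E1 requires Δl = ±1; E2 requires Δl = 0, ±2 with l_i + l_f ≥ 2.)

Δl = 1 − 1 = +0; l_i + l_f = 2.
E1 (Δl = ±1): not satisfied.
E2 (Δl = 0,±2, l_i+l_f ≥ 2): satisfied.

E2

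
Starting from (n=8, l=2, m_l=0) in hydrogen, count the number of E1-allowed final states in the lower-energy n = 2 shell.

3

E1 requires Δl = ±1, so l_f ∈ {1, 3}; with 0 ≤ l_f ≤ n_f−1 = 1, the allowed l_f values are {1}.
For l_f = 1: m_f ∈ {m_i−1, m_i, m_i+1} ∩ [−1, 1] = {-1, 0, 1} → 3 states.
Total: 3.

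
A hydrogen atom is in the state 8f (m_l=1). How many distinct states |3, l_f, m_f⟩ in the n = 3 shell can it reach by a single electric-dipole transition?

E1 requires Δl = ±1, so l_f ∈ {2, 4}; with 0 ≤ l_f ≤ n_f−1 = 2, the allowed l_f values are {2}.
For l_f = 2: m_f ∈ {m_i−1, m_i, m_i+1} ∩ [−2, 2] = {0, 1, 2} → 3 states.
Total: 3.

3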